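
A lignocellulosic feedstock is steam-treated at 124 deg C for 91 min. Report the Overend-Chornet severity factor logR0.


logR0 = log10(t * exp((T - 100) / 14.75))
= log10(91 * exp((124 - 100) / 14.75))
= 2.6657

2.6657


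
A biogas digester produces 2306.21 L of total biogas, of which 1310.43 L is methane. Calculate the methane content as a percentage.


CH4% = V_CH4 / V_total * 100
= 1310.43 / 2306.21 * 100
= 56.8218%

56.8218%


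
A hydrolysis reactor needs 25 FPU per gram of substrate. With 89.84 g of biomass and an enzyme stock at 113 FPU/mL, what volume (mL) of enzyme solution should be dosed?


V = dosage * m_sub / activity
V = 25 * 89.84 / 113
V = 19.8761 mL

19.8761 mL


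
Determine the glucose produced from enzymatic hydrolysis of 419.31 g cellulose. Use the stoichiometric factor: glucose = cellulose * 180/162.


glucose = cellulose * 180/162
= 419.31 * 180/162
= 465.9000 g

465.9000 g


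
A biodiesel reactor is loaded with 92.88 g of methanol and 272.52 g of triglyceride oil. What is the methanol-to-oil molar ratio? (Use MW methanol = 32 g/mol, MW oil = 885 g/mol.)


Molar ratio = n_MeOH / n_oil = (MeOH/32) / (oil/885) = (MeOH * 885) / (32 * oil)
= (92.88 * 885) / (32 * 272.52)
= 9.4258

9.4258


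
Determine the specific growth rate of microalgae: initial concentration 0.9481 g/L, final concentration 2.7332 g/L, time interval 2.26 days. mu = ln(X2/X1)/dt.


mu = ln(X2/X1) / dt
= ln(2.7332/0.9481) / 2.26
= 0.4685 per day

0.4685 per day


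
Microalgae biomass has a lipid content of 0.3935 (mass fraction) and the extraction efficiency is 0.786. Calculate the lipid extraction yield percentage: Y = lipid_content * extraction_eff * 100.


Y = lipid_content * extraction_eff * 100
= 0.3935 * 0.786 * 100
= 30.9291%

30.9291%


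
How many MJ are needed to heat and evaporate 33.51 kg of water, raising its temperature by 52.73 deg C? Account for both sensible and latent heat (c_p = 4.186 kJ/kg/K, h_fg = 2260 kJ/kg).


E = m_water * (4.186 * dT + 2260) / 1000
= 33.51 * (4.186 * 52.73 + 2260) / 1000
= 83.1292 MJ

83.1292 MJ


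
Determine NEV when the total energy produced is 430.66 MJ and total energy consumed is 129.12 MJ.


NEV = E_out - E_in
= 430.66 - 129.12
= 301.5400 MJ

301.5400 MJ


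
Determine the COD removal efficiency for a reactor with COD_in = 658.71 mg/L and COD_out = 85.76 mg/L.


eta = (COD_in - COD_out) / COD_in * 100
= (658.71 - 85.76) / 658.71 * 100
= 86.9806%

86.9806%


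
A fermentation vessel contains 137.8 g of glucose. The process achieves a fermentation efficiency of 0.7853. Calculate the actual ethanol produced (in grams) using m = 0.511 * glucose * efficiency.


Actual ethanol: m = 0.511 * 137.8 * 0.7853
m = 55.2975 g

55.2975 g


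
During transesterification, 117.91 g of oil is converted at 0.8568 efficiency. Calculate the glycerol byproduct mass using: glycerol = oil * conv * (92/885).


glycerol = oil * conv * (92/885)
= 117.91 * 0.8568 * 92 / 885
= 10.5021 g

10.5021 g


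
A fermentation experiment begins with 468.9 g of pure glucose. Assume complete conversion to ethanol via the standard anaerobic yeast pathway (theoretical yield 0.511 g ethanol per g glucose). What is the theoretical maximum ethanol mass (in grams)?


Theoretical ethanol yield: m_EtOH = 0.511 * m_glucose
m_EtOH = 0.511 * 468.9 = 239.6079 g

239.6079 g


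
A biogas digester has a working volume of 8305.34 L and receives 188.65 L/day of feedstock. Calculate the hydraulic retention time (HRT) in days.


HRT = V / Q
= 8305.34 / 188.65
= 44.0251 days

44.0251 days


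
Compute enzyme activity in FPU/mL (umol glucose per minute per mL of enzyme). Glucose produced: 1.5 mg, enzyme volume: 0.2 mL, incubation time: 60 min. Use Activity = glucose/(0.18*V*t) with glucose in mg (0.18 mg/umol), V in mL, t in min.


Activity = glucose_mg / (0.18 mg/umol * V_mL * t_min)
= 1.5 / (0.18 * 0.2 * 60)
= 0.6944 FPU/mL

0.6944 FPU/mL


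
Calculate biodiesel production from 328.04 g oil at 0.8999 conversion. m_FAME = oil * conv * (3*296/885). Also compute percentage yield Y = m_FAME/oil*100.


m_FAME = oil * conv * (3 * 296 / 885) = oil * conv * (888/885)
= 328.04 * 0.8999 * 888 / 885
= 296.2039 g
Y = m_FAME / oil * 100 = conv * (888/885) * 100
= 0.8999 * 888 / 885 * 100
= 90.30%

296.2039 g FAME; Y = 90.30%


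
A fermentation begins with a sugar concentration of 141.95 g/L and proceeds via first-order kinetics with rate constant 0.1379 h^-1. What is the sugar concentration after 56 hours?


S = S0 * exp(-k * t)
S = 141.95 * exp(-0.1379 * 56)
S = 0.0629 g/L

0.0629 g/L


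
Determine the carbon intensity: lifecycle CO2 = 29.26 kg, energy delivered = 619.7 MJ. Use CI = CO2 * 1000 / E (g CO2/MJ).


CI = CO2 * 1000 / E
= 29.26 * 1000 / 619.7
= 47.2164 g CO2/MJ

47.2164 g CO2/MJ


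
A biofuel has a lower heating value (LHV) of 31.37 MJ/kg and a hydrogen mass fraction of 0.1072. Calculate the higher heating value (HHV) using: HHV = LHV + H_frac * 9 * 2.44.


HHV = LHV + H_frac * 9 * 2.44
= 31.37 + 0.1072 * 9 * 2.44
= 33.7241 MJ/kg

33.7241 MJ/kg


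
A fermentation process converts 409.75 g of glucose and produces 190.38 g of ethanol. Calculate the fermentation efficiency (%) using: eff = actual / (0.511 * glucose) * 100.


Fermentation efficiency = (actual / (0.511 * glucose)) * 100
= (190.38 / (0.511 * 409.75)) * 100
= 90.9246%

90.9246%


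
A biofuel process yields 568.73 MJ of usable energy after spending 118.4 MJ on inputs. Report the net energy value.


NEV = E_out - E_in
= 568.73 - 118.4
= 450.3300 MJ

450.3300 MJ


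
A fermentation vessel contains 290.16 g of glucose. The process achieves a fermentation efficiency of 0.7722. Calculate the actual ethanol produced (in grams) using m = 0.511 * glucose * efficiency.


Actual ethanol: m = 0.511 * 290.16 * 0.7722
m = 114.4955 g

114.4955 g


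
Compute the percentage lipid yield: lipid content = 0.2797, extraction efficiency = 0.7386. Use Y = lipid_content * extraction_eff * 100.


Y = lipid_content * extraction_eff * 100
= 0.2797 * 0.7386 * 100
= 20.6586%

20.6586%


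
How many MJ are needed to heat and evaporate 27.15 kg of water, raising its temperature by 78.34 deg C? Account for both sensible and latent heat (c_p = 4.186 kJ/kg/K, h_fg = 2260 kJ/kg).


E = m_water * (4.186 * dT + 2260) / 1000
= 27.15 * (4.186 * 78.34 + 2260) / 1000
= 70.2623 MJ

70.2623 MJ


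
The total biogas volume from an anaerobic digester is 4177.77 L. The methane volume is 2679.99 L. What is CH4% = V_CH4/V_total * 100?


CH4% = V_CH4 / V_total * 100
= 2679.99 / 4177.77 * 100
= 64.1488%

64.1488%


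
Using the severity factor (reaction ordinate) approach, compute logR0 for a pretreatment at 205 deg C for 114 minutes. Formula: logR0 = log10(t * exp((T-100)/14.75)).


logR0 = log10(t * exp((T - 100) / 14.75))
= log10(114 * exp((205 - 100) / 14.75))
= 5.1485

5.1485


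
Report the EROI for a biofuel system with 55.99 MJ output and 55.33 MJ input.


EROI = E_out / E_in
= 55.99 / 55.33
= 1.0119

1.0119


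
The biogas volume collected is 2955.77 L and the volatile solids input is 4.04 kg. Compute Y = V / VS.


Y = V / VS
= 2955.77 / 4.04
= 731.6262 L/kg VS

731.6262 L/kg VS


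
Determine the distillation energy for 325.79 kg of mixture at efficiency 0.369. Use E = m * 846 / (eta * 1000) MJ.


E = m * 846 / (eta * 1000)
= 325.79 * 846 / (0.369 * 1000)
= 746.9332 MJ

746.9332 MJ


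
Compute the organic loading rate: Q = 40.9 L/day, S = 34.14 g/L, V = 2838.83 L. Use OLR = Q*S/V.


OLR = Q * S / V
= 40.9 * 34.14 / 2838.83
= 0.4919 g/L/day

0.4919 g/L/day


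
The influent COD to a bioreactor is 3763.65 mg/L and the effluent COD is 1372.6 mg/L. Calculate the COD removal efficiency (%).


eta = (COD_in - COD_out) / COD_in * 100
= (3763.65 - 1372.6) / 3763.65 * 100
= 63.5301%

63.5301%


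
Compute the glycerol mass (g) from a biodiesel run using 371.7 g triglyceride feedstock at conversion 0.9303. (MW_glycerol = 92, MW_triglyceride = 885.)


glycerol = oil * conv * (92/885)
= 371.7 * 0.9303 * 92 / 885
= 35.9468 g

35.9468 g


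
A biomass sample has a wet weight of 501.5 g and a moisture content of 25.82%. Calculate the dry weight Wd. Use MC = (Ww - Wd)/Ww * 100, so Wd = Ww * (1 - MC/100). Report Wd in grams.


Wd = Ww * (1 - MC/100)
= 501.5 * (1 - 25.82/100)
= 372.0127 g

372.0127 g


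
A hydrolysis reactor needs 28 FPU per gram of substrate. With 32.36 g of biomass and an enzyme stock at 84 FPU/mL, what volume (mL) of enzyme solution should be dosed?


V = dosage * m_sub / activity
V = 28 * 32.36 / 84
V = 10.7867 mL

10.7867 mL


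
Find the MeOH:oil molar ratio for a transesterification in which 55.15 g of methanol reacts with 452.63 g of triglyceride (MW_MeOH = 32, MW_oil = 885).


Molar ratio = n_MeOH / n_oil = (MeOH/32) / (oil/885) = (MeOH * 885) / (32 * oil)
= (55.15 * 885) / (32 * 452.63)
= 3.3697

3.3697


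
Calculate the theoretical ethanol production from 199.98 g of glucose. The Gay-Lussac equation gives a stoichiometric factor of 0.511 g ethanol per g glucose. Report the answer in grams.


Theoretical ethanol yield: m_EtOH = 0.511 * m_glucose
m_EtOH = 0.511 * 199.98 = 102.1898 g

102.1898 g


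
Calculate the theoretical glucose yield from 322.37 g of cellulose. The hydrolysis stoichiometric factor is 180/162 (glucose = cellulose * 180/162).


glucose = cellulose * 180/162
= 322.37 * 180/162
= 358.1889 g

358.1889 g


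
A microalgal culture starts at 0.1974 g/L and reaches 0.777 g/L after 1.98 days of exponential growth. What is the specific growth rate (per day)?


mu = ln(X2/X1) / dt
= ln(0.777/0.1974) / 1.98
= 0.6920 per day

0.6920 per day


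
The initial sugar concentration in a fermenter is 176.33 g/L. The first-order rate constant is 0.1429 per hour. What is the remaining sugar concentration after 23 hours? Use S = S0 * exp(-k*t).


S = S0 * exp(-k * t)
S = 176.33 * exp(-0.1429 * 23)
S = 6.5907 g/L

6.5907 g/L


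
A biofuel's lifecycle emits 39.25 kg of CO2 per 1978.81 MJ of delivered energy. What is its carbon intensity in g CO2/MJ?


CI = CO2 * 1000 / E
= 39.25 * 1000 / 1978.81
= 19.8352 g CO2/MJ

19.8352 g CO2/MJ


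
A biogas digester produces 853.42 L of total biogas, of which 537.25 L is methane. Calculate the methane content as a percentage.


CH4% = V_CH4 / V_total * 100
= 537.25 / 853.42 * 100
= 62.9526%

62.9526%


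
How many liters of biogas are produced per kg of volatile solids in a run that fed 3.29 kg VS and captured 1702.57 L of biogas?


Y = V / VS
= 1702.57 / 3.29
= 517.4985 L/kg VS

517.4985 L/kg VS


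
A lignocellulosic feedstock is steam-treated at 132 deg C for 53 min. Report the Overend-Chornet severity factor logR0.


logR0 = log10(t * exp((T - 100) / 14.75))
= log10(53 * exp((132 - 100) / 14.75))
= 2.6665

2.6665


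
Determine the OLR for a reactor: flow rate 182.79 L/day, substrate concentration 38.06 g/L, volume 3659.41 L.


OLR = Q * S / V
= 182.79 * 38.06 / 3659.41
= 1.9011 g/L/day

1.9011 g/L/day


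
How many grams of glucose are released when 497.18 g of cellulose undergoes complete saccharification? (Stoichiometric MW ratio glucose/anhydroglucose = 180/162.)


glucose = cellulose * 180/162
= 497.18 * 180/162
= 552.4222 g

552.4222 g


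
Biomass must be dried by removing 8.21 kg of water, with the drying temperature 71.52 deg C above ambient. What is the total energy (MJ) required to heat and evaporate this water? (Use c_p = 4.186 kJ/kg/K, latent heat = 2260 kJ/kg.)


E = m_water * (4.186 * dT + 2260) / 1000
= 8.21 * (4.186 * 71.52 + 2260) / 1000
= 21.0125 MJ

21.0125 MJ


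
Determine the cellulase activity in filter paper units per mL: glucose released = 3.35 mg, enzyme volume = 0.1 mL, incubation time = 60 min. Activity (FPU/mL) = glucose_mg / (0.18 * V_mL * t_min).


Activity = glucose_mg / (0.18 mg/umol * V_mL * t_min)
= 3.35 / (0.18 * 0.1 * 60)
= 3.1019 FPU/mL

3.1019 FPU/mL


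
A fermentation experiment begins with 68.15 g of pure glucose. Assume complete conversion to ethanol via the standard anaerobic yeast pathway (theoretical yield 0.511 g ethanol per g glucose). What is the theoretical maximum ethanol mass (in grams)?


Theoretical ethanol yield: m_EtOH = 0.511 * m_glucose
m_EtOH = 0.511 * 68.15 = 34.8247 g

34.8247 g


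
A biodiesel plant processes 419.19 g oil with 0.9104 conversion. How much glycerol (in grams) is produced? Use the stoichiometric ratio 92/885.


glycerol = oil * conv * (92/885)
= 419.19 * 0.9104 * 92 / 885
= 39.6723 g

39.6723 g


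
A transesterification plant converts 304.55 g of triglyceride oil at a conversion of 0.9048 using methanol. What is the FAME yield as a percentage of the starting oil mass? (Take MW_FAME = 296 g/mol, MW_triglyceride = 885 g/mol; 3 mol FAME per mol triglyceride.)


m_FAME = oil * conv * (3 * 296 / 885) = oil * conv * (888/885)
= 304.55 * 0.9048 * 888 / 885
= 276.4909 g
Y = m_FAME / oil * 100 = conv * (888/885) * 100
= 0.9048 * 888 / 885 * 100
= 90.79%

90.79%


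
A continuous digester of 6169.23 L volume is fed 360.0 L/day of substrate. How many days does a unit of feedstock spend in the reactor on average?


HRT = V / Q
= 6169.23 / 360.0
= 17.1367 days

17.1367 days


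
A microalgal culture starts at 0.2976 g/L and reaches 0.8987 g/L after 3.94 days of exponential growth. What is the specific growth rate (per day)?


mu = ln(X2/X1) / dt
= ln(0.8987/0.2976) / 3.94
= 0.2805 per day

0.2805 per day


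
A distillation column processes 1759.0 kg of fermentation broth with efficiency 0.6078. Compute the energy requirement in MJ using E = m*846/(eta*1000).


E = m * 846 / (eta * 1000)
= 1759.0 * 846 / (0.6078 * 1000)
= 2448.3613 MJ

2448.3613 MJ


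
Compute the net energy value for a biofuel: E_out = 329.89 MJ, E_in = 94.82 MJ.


NEV = E_out - E_in
= 329.89 - 94.82
= 235.0700 MJ

235.0700 MJ


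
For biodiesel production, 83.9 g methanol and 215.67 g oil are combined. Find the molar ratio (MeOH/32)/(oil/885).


Molar ratio = n_MeOH / n_oil = (MeOH/32) / (oil/885) = (MeOH * 885) / (32 * oil)
= (83.9 * 885) / (32 * 215.67)
= 10.7588

10.7588


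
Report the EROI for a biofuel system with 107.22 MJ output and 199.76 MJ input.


EROI = E_out / E_in
= 107.22 / 199.76
= 0.5367

0.5367


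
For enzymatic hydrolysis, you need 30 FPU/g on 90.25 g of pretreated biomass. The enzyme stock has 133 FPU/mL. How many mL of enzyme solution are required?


V = dosage * m_sub / activity
V = 30 * 90.25 / 133
V = 20.3571 mL

20.3571 mL


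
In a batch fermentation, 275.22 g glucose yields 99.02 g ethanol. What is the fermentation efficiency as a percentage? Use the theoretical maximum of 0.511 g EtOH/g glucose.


Fermentation efficiency = (actual / (0.511 * glucose)) * 100
= (99.02 / (0.511 * 275.22)) * 100
= 70.4080%

70.4080%


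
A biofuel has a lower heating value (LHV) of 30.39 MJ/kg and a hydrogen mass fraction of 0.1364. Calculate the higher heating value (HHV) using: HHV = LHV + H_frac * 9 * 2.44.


HHV = LHV + H_frac * 9 * 2.44
= 30.39 + 0.1364 * 9 * 2.44
= 33.3853 MJ/kg

33.3853 MJ/kg


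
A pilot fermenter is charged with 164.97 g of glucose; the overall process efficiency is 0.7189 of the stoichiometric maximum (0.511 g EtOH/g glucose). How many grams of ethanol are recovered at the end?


Actual ethanol: m = 0.511 * 164.97 * 0.7189
m = 60.6030 g

60.6030 g


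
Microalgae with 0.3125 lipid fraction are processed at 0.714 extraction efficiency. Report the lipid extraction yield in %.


Y = lipid_content * extraction_eff * 100
= 0.3125 * 0.714 * 100
= 22.3125%

22.3125%


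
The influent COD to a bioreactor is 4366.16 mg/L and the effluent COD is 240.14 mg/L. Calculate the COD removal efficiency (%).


eta = (COD_in - COD_out) / COD_in * 100
= (4366.16 - 240.14) / 4366.16 * 100
= 94.5000%

94.5000%


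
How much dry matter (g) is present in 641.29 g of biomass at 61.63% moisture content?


Wd = Ww * (1 - MC/100)
= 641.29 * (1 - 61.63/100)
= 246.0630 g

246.0630 g


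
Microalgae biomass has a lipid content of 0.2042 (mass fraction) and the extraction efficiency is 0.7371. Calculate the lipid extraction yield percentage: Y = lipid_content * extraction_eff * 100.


Y = lipid_content * extraction_eff * 100
= 0.2042 * 0.7371 * 100
= 15.0516%

15.0516%


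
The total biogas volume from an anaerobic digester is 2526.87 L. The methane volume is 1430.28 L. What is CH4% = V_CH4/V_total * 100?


CH4% = V_CH4 / V_total * 100
= 1430.28 / 2526.87 * 100
= 56.6028%

56.6028%


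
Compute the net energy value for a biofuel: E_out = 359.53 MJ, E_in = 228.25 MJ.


NEV = E_out - E_in
= 359.53 - 228.25
= 131.2800 MJ

131.2800 MJ


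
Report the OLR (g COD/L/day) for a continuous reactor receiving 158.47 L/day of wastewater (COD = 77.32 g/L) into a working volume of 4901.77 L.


OLR = Q * S / V
= 158.47 * 77.32 / 4901.77
= 2.4997 g/L/day

2.4997 g/L/day


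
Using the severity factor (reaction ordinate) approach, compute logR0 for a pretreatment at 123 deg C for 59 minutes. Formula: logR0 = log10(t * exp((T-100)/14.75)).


logR0 = log10(t * exp((T - 100) / 14.75))
= log10(59 * exp((123 - 100) / 14.75))
= 2.4481

2.4481


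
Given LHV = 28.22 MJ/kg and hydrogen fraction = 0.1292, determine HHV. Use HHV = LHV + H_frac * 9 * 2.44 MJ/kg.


HHV = LHV + H_frac * 9 * 2.44
= 28.22 + 0.1292 * 9 * 2.44
= 31.0572 MJ/kg

31.0572 MJ/kg


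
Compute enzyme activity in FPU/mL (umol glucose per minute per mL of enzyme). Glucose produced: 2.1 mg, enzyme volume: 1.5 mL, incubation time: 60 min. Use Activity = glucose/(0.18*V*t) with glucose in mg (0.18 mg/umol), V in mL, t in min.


Activity = glucose_mg / (0.18 mg/umol * V_mL * t_min)
= 2.1 / (0.18 * 1.5 * 60)
= 0.1296 FPU/mL

0.1296 FPU/mL


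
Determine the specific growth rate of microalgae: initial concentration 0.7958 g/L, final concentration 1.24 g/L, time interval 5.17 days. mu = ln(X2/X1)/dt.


mu = ln(X2/X1) / dt
= ln(1.24/0.7958) / 5.17
= 0.0858 per day

0.0858 per day


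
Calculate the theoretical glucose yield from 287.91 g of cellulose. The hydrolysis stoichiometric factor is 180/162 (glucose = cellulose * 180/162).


glucose = cellulose * 180/162
= 287.91 * 180/162
= 319.9000 g

319.9000 g


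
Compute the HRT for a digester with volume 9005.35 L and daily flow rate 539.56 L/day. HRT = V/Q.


HRT = V / Q
= 9005.35 / 539.56
= 16.6902 days

16.6902 days


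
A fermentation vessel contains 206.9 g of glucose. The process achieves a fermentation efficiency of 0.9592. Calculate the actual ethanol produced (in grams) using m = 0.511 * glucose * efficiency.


Actual ethanol: m = 0.511 * 206.9 * 0.9592
m = 101.4123 g

101.4123 g


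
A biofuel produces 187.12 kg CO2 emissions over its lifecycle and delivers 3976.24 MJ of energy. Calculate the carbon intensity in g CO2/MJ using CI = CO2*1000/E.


CI = CO2 * 1000 / E
= 187.12 * 1000 / 3976.24
= 47.0595 g CO2/MJ

47.0595 g CO2/MJ


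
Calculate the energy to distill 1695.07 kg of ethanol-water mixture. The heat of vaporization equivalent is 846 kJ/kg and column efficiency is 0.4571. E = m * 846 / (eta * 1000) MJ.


E = m * 846 / (eta * 1000)
= 1695.07 * 846 / (0.4571 * 1000)
= 3137.2330 MJ

3137.2330 MJ


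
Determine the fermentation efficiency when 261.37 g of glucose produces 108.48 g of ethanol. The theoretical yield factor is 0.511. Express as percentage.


Fermentation efficiency = (actual / (0.511 * glucose)) * 100
= (108.48 / (0.511 * 261.37)) * 100
= 81.2219%

81.2219%


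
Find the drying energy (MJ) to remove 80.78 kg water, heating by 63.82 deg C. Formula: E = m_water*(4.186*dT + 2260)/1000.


E = m_water * (4.186 * dT + 2260) / 1000
= 80.78 * (4.186 * 63.82 + 2260) / 1000
= 204.1432 MJ

204.1432 MJ


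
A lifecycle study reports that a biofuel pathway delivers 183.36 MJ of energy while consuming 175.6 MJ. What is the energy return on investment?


EROI = E_out / E_in
= 183.36 / 175.6
= 1.0442

1.0442


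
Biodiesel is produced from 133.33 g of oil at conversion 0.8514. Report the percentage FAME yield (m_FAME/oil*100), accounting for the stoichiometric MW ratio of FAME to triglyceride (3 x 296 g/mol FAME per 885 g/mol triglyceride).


m_FAME = oil * conv * (3 * 296 / 885) = oil * conv * (888/885)
= 133.33 * 0.8514 * 888 / 885
= 113.9020 g
Y = m_FAME / oil * 100 = conv * (888/885) * 100
= 0.8514 * 888 / 885 * 100
= 85.43%

85.43%


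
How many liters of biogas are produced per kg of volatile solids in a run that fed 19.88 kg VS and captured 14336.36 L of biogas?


Y = V / VS
= 14336.36 / 19.88
= 721.1449 L/kg VS

721.1449 L/kg VS


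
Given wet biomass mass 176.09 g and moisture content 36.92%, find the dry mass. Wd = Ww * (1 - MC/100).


Wd = Ww * (1 - MC/100)
= 176.09 * (1 - 36.92/100)
= 111.0776 g

111.0776 g


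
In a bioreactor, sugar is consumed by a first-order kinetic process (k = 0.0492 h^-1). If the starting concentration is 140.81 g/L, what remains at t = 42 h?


S = S0 * exp(-k * t)
S = 140.81 * exp(-0.0492 * 42)
S = 17.8323 g/L

17.8323 g/L


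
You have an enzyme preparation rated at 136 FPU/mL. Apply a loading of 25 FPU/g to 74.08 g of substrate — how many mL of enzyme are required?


V = dosage * m_sub / activity
V = 25 * 74.08 / 136
V = 13.6176 mL

13.6176 mL


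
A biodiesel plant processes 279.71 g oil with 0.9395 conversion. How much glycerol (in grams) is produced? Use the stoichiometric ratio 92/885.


glycerol = oil * conv * (92/885)
= 279.71 * 0.9395 * 92 / 885
= 27.3180 g

27.3180 g


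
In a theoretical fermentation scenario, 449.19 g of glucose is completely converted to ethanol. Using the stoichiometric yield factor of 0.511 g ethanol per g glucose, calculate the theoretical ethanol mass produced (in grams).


Theoretical ethanol yield: m_EtOH = 0.511 * m_glucose
m_EtOH = 0.511 * 449.19 = 229.5361 g

229.5361 g


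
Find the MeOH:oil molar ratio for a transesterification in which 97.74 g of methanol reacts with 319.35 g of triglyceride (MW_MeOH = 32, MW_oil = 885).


Molar ratio = n_MeOH / n_oil = (MeOH/32) / (oil/885) = (MeOH * 885) / (32 * oil)
= (97.74 * 885) / (32 * 319.35)
= 8.4644

8.4644


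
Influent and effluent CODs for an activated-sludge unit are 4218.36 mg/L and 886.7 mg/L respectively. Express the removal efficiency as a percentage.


eta = (COD_in - COD_out) / COD_in * 100
= (4218.36 - 886.7) / 4218.36 * 100
= 78.9800%

78.9800%


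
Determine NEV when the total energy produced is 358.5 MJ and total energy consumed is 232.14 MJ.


NEV = E_out - E_in
= 358.5 - 232.14
= 126.3600 MJ

126.3600 MJ


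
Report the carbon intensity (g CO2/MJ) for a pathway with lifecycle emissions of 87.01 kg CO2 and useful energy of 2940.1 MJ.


CI = CO2 * 1000 / E
= 87.01 * 1000 / 2940.1
= 29.5942 g CO2/MJ

29.5942 g CO2/MJ


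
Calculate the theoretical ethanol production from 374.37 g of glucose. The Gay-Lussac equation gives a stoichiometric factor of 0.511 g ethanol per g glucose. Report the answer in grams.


Theoretical ethanol yield: m_EtOH = 0.511 * m_glucose
m_EtOH = 0.511 * 374.37 = 191.3031 g

191.3031 g


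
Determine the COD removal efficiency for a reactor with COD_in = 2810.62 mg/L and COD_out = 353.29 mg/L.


eta = (COD_in - COD_out) / COD_in * 100
= (2810.62 - 353.29) / 2810.62 * 100
= 87.4302%

87.4302%


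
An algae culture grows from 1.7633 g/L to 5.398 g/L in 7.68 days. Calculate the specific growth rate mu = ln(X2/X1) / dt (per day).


mu = ln(X2/X1) / dt
= ln(5.398/1.7633) / 7.68
= 0.1457 per day

0.1457 per day


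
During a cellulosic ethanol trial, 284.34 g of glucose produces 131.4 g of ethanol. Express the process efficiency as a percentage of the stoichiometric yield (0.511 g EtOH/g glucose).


Fermentation efficiency = (actual / (0.511 * glucose)) * 100
= (131.4 / (0.511 * 284.34)) * 100
= 90.4350%

90.4350%


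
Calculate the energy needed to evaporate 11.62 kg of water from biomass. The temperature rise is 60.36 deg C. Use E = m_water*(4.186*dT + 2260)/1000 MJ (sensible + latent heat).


E = m_water * (4.186 * dT + 2260) / 1000
= 11.62 * (4.186 * 60.36 + 2260) / 1000
= 29.1972 MJ

29.1972 MJ


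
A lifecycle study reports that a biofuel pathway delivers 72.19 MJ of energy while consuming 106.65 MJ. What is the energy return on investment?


EROI = E_out / E_in
= 72.19 / 106.65
= 0.6769

0.6769


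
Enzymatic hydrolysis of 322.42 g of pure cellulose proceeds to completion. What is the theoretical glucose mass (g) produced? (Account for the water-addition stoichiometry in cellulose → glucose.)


glucose = cellulose * 180/162
= 322.42 * 180/162
= 358.2444 g

358.2444 g


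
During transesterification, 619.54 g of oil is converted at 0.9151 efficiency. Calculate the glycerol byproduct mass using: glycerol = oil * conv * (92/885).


glycerol = oil * conv * (92/885)
= 619.54 * 0.9151 * 92 / 885
= 58.9362 g

58.9362 g


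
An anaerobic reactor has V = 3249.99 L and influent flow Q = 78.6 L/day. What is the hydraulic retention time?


HRT = V / Q
= 3249.99 / 78.6
= 41.3485 days

41.3485 days


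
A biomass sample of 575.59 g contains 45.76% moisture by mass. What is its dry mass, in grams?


Wd = Ww * (1 - MC/100)
= 575.59 * (1 - 45.76/100)
= 312.2000 g

312.2000 g


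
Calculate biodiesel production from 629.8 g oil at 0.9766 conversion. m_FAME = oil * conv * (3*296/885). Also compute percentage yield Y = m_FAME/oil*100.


m_FAME = oil * conv * (3 * 296 / 885) = oil * conv * (888/885)
= 629.8 * 0.9766 * 888 / 885
= 617.1476 g
Y = m_FAME / oil * 100 = conv * (888/885) * 100
= 0.9766 * 888 / 885 * 100
= 97.99%

617.1476 g FAME; Y = 97.99%


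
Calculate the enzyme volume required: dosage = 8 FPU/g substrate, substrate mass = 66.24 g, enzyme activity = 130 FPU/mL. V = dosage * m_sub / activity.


V = dosage * m_sub / activity
V = 8 * 66.24 / 130
V = 4.0763 mL

4.0763 mL


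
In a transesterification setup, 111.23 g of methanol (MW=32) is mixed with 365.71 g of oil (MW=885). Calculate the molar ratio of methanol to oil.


Molar ratio = n_MeOH / n_oil = (MeOH/32) / (oil/885) = (MeOH * 885) / (32 * oil)
= (111.23 * 885) / (32 * 365.71)
= 8.4116

8.4116


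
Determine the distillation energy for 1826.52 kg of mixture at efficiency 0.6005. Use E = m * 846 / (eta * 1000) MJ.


E = m * 846 / (eta * 1000)
= 1826.52 * 846 / (0.6005 * 1000)
= 2573.2488 MJ

2573.2488 MJ


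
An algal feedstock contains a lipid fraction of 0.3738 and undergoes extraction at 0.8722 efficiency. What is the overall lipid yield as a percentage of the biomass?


Y = lipid_content * extraction_eff * 100
= 0.3738 * 0.8722 * 100
= 32.6028%

32.6028%


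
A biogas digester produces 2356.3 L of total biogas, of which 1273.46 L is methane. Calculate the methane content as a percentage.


CH4% = V_CH4 / V_total * 100
= 1273.46 / 2356.3 * 100
= 54.0449%

54.0449%


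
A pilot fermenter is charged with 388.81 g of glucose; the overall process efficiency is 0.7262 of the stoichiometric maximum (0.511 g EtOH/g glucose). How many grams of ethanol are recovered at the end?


Actual ethanol: m = 0.511 * 388.81 * 0.7262
m = 144.2828 g

144.2828 g


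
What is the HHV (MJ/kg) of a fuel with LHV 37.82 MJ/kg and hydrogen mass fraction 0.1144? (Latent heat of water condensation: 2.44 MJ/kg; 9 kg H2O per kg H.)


HHV = LHV + H_frac * 9 * 2.44
= 37.82 + 0.1144 * 9 * 2.44
= 40.3322 MJ/kg

40.3322 MJ/kg


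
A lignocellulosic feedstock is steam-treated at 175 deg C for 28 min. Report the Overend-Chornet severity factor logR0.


logR0 = log10(t * exp((T - 100) / 14.75))
= log10(28 * exp((175 - 100) / 14.75))
= 3.6554

3.6554


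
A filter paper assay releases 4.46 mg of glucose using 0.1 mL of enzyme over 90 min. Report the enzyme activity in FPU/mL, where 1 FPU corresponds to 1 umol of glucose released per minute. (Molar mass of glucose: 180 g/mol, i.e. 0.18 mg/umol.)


Activity = glucose_mg / (0.18 mg/umol * V_mL * t_min)
= 4.46 / (0.18 * 0.1 * 90)
= 2.7531 FPU/mL

2.7531 FPU/mL


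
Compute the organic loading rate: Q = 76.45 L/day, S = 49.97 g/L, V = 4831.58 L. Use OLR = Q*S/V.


OLR = Q * S / V
= 76.45 * 49.97 / 4831.58
= 0.7907 g/L/day

0.7907 g/L/day


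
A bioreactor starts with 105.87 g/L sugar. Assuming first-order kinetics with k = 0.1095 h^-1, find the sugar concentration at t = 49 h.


S = S0 * exp(-k * t)
S = 105.87 * exp(-0.1095 * 49)
S = 0.4950 g/L

0.4950 g/L


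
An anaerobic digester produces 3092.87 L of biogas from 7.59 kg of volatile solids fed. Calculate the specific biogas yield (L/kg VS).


Y = V / VS
= 3092.87 / 7.59
= 407.4928 L/kg VS

407.4928 L/kg VS


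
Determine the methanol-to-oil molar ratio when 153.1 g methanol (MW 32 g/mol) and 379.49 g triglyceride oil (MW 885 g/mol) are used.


Molar ratio = n_MeOH / n_oil = (MeOH/32) / (oil/885) = (MeOH * 885) / (32 * oil)
= (153.1 * 885) / (32 * 379.49)
= 11.1575

11.1575


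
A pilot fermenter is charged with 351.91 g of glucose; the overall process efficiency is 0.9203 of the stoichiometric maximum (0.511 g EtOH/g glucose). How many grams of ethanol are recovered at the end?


Actual ethanol: m = 0.511 * 351.91 * 0.9203
m = 165.4939 g

165.4939 g


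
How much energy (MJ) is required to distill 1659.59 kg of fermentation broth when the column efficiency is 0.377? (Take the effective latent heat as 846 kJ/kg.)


E = m * 846 / (eta * 1000)
= 1659.59 * 846 / (0.377 * 1000)
= 3724.1728 MJ

3724.1728 MJ


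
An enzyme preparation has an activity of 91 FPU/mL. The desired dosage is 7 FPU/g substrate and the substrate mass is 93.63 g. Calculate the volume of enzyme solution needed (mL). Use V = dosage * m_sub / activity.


V = dosage * m_sub / activity
V = 7 * 93.63 / 91
V = 7.2023 mL

7.2023 mL


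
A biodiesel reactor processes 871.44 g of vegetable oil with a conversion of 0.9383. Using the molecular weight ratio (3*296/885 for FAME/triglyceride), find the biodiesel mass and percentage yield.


m_FAME = oil * conv * (3 * 296 / 885) = oil * conv * (888/885)
= 871.44 * 0.9383 * 888 / 885
= 820.4439 g
Y = m_FAME / oil * 100 = conv * (888/885) * 100
= 0.9383 * 888 / 885 * 100
= 94.15%

820.4439 g FAME; Y = 94.15%


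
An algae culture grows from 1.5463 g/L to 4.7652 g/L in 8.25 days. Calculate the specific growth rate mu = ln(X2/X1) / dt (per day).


mu = ln(X2/X1) / dt
= ln(4.7652/1.5463) / 8.25
= 0.1364 per day

0.1364 per day


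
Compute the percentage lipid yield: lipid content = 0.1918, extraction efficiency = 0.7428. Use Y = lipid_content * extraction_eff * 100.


Y = lipid_content * extraction_eff * 100
= 0.1918 * 0.7428 * 100
= 14.2469%

14.2469%


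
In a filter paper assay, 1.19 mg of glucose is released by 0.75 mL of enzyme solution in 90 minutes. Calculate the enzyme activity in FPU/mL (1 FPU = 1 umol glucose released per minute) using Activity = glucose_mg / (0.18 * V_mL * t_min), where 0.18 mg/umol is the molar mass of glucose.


Activity = glucose_mg / (0.18 mg/umol * V_mL * t_min)
= 1.19 / (0.18 * 0.75 * 90)
= 0.0979 FPU/mL

0.0979 FPU/mL


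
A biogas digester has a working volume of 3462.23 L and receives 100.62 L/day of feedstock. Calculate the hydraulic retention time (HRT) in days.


HRT = V / Q
= 3462.23 / 100.62
= 34.4090 days

34.4090 days


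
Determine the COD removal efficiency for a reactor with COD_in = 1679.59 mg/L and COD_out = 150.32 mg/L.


eta = (COD_in - COD_out) / COD_in * 100
= (1679.59 - 150.32) / 1679.59 * 100
= 91.0502%

91.0502%


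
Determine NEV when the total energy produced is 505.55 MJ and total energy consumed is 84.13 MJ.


NEV = E_out - E_in
= 505.55 - 84.13
= 421.4200 MJ

421.4200 MJ


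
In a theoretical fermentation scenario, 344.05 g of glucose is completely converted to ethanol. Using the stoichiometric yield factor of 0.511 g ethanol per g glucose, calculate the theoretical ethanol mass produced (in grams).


Theoretical ethanol yield: m_EtOH = 0.511 * m_glucose
m_EtOH = 0.511 * 344.05 = 175.8096 g

175.8096 g


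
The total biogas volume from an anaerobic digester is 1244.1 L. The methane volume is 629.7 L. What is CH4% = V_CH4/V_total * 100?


CH4% = V_CH4 / V_total * 100
= 629.7 / 1244.1 * 100
= 50.6149%

50.6149%


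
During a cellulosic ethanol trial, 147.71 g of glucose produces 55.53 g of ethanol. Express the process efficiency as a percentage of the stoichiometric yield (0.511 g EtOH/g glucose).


Fermentation efficiency = (actual / (0.511 * glucose)) * 100
= (55.53 / (0.511 * 147.71)) * 100
= 73.5693%

73.5693%


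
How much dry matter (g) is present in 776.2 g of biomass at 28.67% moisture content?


Wd = Ww * (1 - MC/100)
= 776.2 * (1 - 28.67/100)
= 553.6635 g

553.6635 g


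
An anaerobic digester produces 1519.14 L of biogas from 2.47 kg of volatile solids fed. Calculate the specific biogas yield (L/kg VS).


Y = V / VS
= 1519.14 / 2.47
= 615.0364 L/kg VS

615.0364 L/kg VS


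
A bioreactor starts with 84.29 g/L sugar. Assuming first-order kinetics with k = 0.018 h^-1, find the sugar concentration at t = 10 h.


S = S0 * exp(-k * t)
S = 84.29 * exp(-0.018 * 10)
S = 70.4049 g/L

70.4049 g/L


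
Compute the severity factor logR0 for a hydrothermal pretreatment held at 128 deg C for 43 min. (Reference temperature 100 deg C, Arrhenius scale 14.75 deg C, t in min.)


logR0 = log10(t * exp((T - 100) / 14.75))
= log10(43 * exp((128 - 100) / 14.75))
= 2.4579

2.4579


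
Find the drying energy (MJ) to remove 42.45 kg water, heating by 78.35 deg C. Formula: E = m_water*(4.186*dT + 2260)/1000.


E = m_water * (4.186 * dT + 2260) / 1000
= 42.45 * (4.186 * 78.35 + 2260) / 1000
= 109.8595 MJ

109.8595 MJ


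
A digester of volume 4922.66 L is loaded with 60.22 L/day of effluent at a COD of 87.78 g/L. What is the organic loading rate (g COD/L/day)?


OLR = Q * S / V
= 60.22 * 87.78 / 4922.66
= 1.0738 g/L/day

1.0738 g/L/day


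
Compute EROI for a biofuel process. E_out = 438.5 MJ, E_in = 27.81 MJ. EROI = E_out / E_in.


EROI = E_out / E_in
= 438.5 / 27.81
= 15.7677

15.7677


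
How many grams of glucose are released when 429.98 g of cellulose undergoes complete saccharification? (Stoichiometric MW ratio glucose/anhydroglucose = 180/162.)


glucose = cellulose * 180/162
= 429.98 * 180/162
= 477.7556 g

477.7556 g


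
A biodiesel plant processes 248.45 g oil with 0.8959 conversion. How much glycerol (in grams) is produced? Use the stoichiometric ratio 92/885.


glycerol = oil * conv * (92/885)
= 248.45 * 0.8959 * 92 / 885
= 23.1389 g

23.1389 g


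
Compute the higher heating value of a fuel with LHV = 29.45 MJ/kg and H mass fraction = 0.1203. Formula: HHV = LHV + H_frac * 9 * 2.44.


HHV = LHV + H_frac * 9 * 2.44
= 29.45 + 0.1203 * 9 * 2.44
= 32.0918 MJ/kg

32.0918 MJ/kg


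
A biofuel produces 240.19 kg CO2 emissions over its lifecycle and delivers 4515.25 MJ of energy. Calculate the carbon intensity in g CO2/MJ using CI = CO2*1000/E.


CI = CO2 * 1000 / E
= 240.19 * 1000 / 4515.25
= 53.1953 g CO2/MJ

53.1953 g CO2/MJ


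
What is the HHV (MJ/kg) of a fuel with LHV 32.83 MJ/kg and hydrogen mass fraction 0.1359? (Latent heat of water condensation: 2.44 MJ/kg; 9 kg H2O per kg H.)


HHV = LHV + H_frac * 9 * 2.44
= 32.83 + 0.1359 * 9 * 2.44
= 35.8144 MJ/kg

35.8144 MJ/kg


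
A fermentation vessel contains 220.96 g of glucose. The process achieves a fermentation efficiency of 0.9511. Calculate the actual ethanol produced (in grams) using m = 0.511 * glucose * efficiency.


Actual ethanol: m = 0.511 * 220.96 * 0.9511
m = 107.3892 g

107.3892 g


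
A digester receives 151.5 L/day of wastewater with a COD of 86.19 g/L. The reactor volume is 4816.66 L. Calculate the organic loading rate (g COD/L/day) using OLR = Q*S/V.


OLR = Q * S / V
= 151.5 * 86.19 / 4816.66
= 2.7110 g/L/day

2.7110 g/L/day


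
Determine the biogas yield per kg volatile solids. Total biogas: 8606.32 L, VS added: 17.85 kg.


Y = V / VS
= 8606.32 / 17.85
= 482.1468 L/kg VS

482.1468 L/kg VS


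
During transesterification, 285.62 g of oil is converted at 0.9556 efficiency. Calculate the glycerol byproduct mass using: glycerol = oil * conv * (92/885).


glycerol = oil * conv * (92/885)
= 285.62 * 0.9556 * 92 / 885
= 28.3733 g

28.3733 g


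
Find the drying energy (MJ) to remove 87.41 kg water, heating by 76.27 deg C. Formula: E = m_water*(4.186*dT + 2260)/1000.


E = m_water * (4.186 * dT + 2260) / 1000
= 87.41 * (4.186 * 76.27 + 2260) / 1000
= 225.4537 MJ

225.4537 MJ


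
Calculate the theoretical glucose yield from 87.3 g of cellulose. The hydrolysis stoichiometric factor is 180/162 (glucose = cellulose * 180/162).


glucose = cellulose * 180/162
= 87.3 * 180/162
= 97.0000 g

97.0000 g


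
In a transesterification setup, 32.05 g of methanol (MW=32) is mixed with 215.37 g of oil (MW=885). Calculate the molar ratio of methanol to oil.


Molar ratio = n_MeOH / n_oil = (MeOH/32) / (oil/885) = (MeOH * 885) / (32 * oil)
= (32.05 * 885) / (32 * 215.37)
= 4.1156

4.1156


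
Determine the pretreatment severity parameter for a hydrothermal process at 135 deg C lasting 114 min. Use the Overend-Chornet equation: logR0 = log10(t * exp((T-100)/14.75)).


logR0 = log10(t * exp((T - 100) / 14.75))
= log10(114 * exp((135 - 100) / 14.75))
= 3.0874

3.0874


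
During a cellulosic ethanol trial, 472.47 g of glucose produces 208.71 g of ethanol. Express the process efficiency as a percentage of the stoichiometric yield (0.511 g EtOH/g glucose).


Fermentation efficiency = (actual / (0.511 * glucose)) * 100
= (208.71 / (0.511 * 472.47)) * 100
= 86.4466%

86.4466%


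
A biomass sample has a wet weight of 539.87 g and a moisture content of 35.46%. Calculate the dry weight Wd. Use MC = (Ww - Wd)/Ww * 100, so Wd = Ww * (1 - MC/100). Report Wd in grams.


Wd = Ww * (1 - MC/100)
= 539.87 * (1 - 35.46/100)
= 348.4321 g

348.4321 g


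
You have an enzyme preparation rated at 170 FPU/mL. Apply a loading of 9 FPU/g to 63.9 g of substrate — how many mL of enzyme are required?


V = dosage * m_sub / activity
V = 9 * 63.9 / 170
V = 3.3829 mL

3.3829 mL


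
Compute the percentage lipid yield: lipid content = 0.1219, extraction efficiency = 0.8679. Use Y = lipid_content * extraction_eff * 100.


Y = lipid_content * extraction_eff * 100
= 0.1219 * 0.8679 * 100
= 10.5797%

10.5797%


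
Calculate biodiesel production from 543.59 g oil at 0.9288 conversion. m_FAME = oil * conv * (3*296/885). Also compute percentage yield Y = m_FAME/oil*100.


m_FAME = oil * conv * (3 * 296 / 885) = oil * conv * (888/885)
= 543.59 * 0.9288 * 888 / 885
= 506.5979 g
Y = m_FAME / oil * 100 = conv * (888/885) * 100
= 0.9288 * 888 / 885 * 100
= 93.19%

506.5979 g FAME; Y = 93.19%


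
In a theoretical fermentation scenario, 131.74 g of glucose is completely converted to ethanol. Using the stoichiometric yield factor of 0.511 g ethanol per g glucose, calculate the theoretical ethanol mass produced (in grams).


Theoretical ethanol yield: m_EtOH = 0.511 * m_glucose
m_EtOH = 0.511 * 131.74 = 67.3191 g

67.3191 g


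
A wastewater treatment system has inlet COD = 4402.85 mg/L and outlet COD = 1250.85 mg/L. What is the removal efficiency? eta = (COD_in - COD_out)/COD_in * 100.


eta = (COD_in - COD_out) / COD_in * 100
= (4402.85 - 1250.85) / 4402.85 * 100
= 71.5900%

71.5900%


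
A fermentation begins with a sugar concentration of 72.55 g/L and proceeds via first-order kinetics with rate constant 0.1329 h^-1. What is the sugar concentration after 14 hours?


S = S0 * exp(-k * t)
S = 72.55 * exp(-0.1329 * 14)
S = 11.2873 g/L

11.2873 g/L
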